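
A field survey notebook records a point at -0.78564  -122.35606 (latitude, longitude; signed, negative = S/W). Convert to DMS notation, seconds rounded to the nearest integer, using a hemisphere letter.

0°47′8″ S, 122°21′22″ W

Latitude is negative → S; |value| = 0.785640
φ: whole degrees 0; 47.13840′ → 47′ and 8.30″
Longitude is negative → W; |value| = 122.356060
Longitude: 0.356060 × 60 = 21.36360′ → 21′, remainder × 60 = 21.82″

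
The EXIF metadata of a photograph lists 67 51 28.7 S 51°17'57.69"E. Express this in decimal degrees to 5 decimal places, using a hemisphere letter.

φ: 51′ + 28.7″ = 51.47833′; 67 + 51.47833/60 = 67.857972
Lon: 17′ + 57.69″ = 17.96150′; 51 + 17.96150/60 = 51.299358

67.85797° S, 51.29936° E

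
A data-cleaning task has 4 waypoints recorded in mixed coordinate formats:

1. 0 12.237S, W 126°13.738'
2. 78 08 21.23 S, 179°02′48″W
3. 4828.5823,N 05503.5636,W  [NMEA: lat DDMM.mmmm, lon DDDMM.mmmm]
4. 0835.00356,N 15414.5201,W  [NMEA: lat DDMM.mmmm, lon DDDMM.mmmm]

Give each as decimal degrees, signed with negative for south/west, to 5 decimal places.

1. -0.20395, -126.22897
2. -78.13923, -179.04667
3. 48.47637, -55.05939
4. 8.58339, -154.24200

Point 1:
  φ: 0 + 12.237/60 = 0.203950
  S ⇒ negate
  λ: 126 + 13.738/60 = 126.228967
  hemisphere W, so the sign is −
Point 2:
  φ: 78 + 8/60 + 21.23/3600 = 78.139231
  S → negative
  Longitude: 2′ + 48″ = 2.80000′; 179 + 2.80000/60 = 179.046667
  W ⇒ negate
Point 3:
  φ: degrees = first 2 digits = 48, minutes = 28.5823; 48 + 28.5823/60 = 48.476372
  N ⇒ keep positive
  Longitude: degrees = first 3 digits = 55, minutes = 3.5636; 55 + 3.5636/60 = 55.059393
  W ⇒ negate
Point 4:
  Latitude: split at 2 digits → 08° and 35.00356′; 8 + 35.00356/60 = 8.583393
  N ⇒ keep positive
  Longitude: split at 3 digits → 154° and 14.5201′; 154 + 14.5201/60 = 154.242002
  hemisphere W, so the sign is −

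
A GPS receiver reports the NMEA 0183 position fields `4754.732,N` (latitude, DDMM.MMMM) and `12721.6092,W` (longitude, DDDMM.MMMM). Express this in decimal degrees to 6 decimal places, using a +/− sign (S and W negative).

47.912200, -127.360153

φ: split at 2 digits → 47° and 54.732′; 47 + 54.732/60 = 47.9122000
N → positive
Longitude: degrees = first 3 digits = 127, minutes = 21.6092; 127 + 21.6092/60 = 127.3601533
hemisphere W, so the sign is −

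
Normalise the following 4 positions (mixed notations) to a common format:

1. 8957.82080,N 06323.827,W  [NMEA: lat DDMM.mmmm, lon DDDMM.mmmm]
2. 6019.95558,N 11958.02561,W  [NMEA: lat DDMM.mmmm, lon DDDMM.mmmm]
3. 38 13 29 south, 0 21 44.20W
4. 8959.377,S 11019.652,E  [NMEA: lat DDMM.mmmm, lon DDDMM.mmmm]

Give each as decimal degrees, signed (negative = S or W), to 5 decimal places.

1. 89.96368, -63.39712
2. 60.33259, -119.96709
3. -38.22472, -0.36228
4. -89.98962, 110.32753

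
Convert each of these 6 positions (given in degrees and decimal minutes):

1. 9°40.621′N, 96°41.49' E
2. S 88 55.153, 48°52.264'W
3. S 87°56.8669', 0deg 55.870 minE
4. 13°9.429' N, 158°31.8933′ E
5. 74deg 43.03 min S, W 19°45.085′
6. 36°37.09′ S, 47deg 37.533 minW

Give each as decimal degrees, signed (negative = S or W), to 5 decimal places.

1. 9.67702, 96.69150
2. -88.91922, -48.87107
3. -87.94778, 0.93117
4. 13.15715, 158.53156
5. -74.71717, -19.75142
6. -36.61817, -47.62555

Point 1:
  Lat: 9 + 40.621/60 = 9.677017
  N → positive
  Longitude: 41.49′ = 0.691500°; total 96.691500
  E → positive
Point 2:
  φ: 55.153′ = 0.919217°; total 88.919217
  S ⇒ negate
  λ: 48 + 52.264/60 = 48.871067
  hemisphere W, so the sign is −
Point 3:
  Lat: 87 + 56.8669/60 = 87.947782
  hemisphere S, so the sign is −
  λ: 0 + 55.87/60 = 0.931167
  E ⇒ keep positive
Point 4:
  φ: 9.429′ = 0.157150°; total 13.157150
  N ⇒ keep positive
  λ: 31.8933′ = 0.531555°; total 158.531555
  E ⇒ keep positive
Point 5:
  Latitude: 43.03′ = 0.717167°; total 74.717167
  S ⇒ negate
  λ: 19 + 45.085/60 = 19.751417
  hemisphere W, so the sign is −
Point 6:
  Lat: 36 + 37.09/60 = 36.618167
  S ⇒ negate
  Lon: 47 + 37.533/60 = 47.625550
  W ⇒ negate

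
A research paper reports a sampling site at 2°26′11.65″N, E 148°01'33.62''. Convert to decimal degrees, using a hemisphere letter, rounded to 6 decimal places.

2.436569° N, 148.026006° E

φ: 2 + 26/60 + 11.65/3600 = 2.4365694
λ: 148 + 1/60 + 33.62/3600 = 148.0260056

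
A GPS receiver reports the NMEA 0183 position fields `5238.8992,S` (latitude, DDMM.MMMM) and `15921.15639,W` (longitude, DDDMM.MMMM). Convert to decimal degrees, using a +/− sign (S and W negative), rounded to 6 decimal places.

Lat: degrees = first 2 digits = 52, minutes = 38.8992; 52 + 38.8992/60 = 52.6483200
hemisphere S, so the sign is −
Longitude: degrees = first 3 digits = 159, minutes = 21.15639; 159 + 21.15639/60 = 159.3526065
W ⇒ negate

-52.648320, -159.352607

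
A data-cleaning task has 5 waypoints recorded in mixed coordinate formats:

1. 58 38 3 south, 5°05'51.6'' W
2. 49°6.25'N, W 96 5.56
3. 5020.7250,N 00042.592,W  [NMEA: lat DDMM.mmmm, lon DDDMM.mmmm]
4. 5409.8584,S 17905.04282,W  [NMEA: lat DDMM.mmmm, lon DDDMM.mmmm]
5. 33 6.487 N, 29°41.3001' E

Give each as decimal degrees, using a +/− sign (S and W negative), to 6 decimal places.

Point 1:
  φ: 38′ + 3″ = 38.05000′; 58 + 38.05000/60 = 58.6341667
  S ⇒ negate
  Longitude: 5° + 5/60 + 51.6/3600 = 5 + 0.083333 + 0.014333 = 5.0976667
  W → negative
Point 2:
  Latitude: 49 + 6.25/60 = 49.1041667
  N ⇒ keep positive
  Longitude: 5.56′ = 0.092667°; total 96.0926667
  hemisphere W, so the sign is −
Point 3:
  Latitude: degrees = first 2 digits = 50, minutes = 20.725; 50 + 20.725/60 = 50.3454167
  N → positive
  Lon: split at 3 digits → 000° and 42.592′; 0 + 42.592/60 = 0.7098667
  hemisphere W, so the sign is −
Point 4:
  φ: split at 2 digits → 54° and 9.8584′; 54 + 9.8584/60 = 54.1643067
  S ⇒ negate
  Lon: degrees = first 3 digits = 179, minutes = 5.04282; 179 + 5.04282/60 = 179.0840470
  hemisphere W, so the sign is −
Point 5:
  φ: 6.487′ = 0.108117°; total 33.1081167
  N → positive
  Lon: 29 + 41.3001/60 = 29.6883350
  E ⇒ keep positive

1. -58.634167, -5.097667
2. 49.104167, -96.092667
3. 50.345417, -0.709867
4. -54.164307, -179.084047
5. 33.108117, 29.688335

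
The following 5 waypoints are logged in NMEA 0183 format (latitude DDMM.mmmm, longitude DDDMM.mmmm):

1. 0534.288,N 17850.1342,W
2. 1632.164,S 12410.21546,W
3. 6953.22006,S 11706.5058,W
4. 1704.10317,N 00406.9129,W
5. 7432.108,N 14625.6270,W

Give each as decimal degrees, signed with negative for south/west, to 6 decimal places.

1. 5.571467, -178.835570
2. -16.536067, -124.170258
3. -69.887001, -117.108430
4. 17.068386, -4.115215
5. 74.535133, -146.427117

Point 1:
  Lat: split at 2 digits → 05° and 34.288′; 5 + 34.288/60 = 5.5714667
  N ⇒ keep positive
  Longitude: split at 3 digits → 178° and 50.1342′; 178 + 50.1342/60 = 178.8355700
  W ⇒ negate
Point 2:
  φ: split at 2 digits → 16° and 32.164′; 16 + 32.164/60 = 16.5360667
  hemisphere S, so the sign is −
  λ: split at 3 digits → 124° and 10.21546′; 124 + 10.21546/60 = 124.1702577
  W → negative
Point 3:
  Latitude: split at 2 digits → 69° and 53.22006′; 69 + 53.22006/60 = 69.8870010
  S ⇒ negate
  Longitude: split at 3 digits → 117° and 6.5058′; 117 + 6.5058/60 = 117.1084300
  hemisphere W, so the sign is −
Point 4:
  Lat: degrees = first 2 digits = 17, minutes = 4.10317; 17 + 4.10317/60 = 17.0683862
  N ⇒ keep positive
  Longitude: split at 3 digits → 004° and 6.9129′; 4 + 6.9129/60 = 4.1152150
  hemisphere W, so the sign is −
Point 5:
  φ: degrees = first 2 digits = 74, minutes = 32.108; 74 + 32.108/60 = 74.5351333
  N → positive
  Longitude: split at 3 digits → 146° and 25.627′; 146 + 25.627/60 = 146.4271167
  W → negative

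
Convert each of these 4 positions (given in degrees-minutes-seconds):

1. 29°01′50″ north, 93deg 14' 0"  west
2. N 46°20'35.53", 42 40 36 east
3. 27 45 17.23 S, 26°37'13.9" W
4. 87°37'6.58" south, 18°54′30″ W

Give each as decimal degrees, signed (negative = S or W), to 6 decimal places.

Point 1:
  Latitude: 1′ + 50″ = 1.83333′; 29 + 1.83333/60 = 29.0305556
  N → positive
  Longitude: 14′ + 0″ = 14.00000′; 93 + 14.00000/60 = 93.2333333
  hemisphere W, so the sign is −
Point 2:
  φ: 46° + 20/60 + 35.53/3600 = 46 + 0.333333 + 0.009869 = 46.3432028
  N → positive
  λ: 42° + 40/60 + 36/3600 = 42 + 0.666667 + 0.010000 = 42.6766667
  E → positive
Point 3:
  Lat: 27° + 45/60 + 17.23/3600 = 27 + 0.750000 + 0.004786 = 27.7547861
  S ⇒ negate
  Lon: 26° + 37/60 + 13.9/3600 = 26 + 0.616667 + 0.003861 = 26.6205278
  W ⇒ negate
Point 4:
  Latitude: 37′ + 6.58″ = 37.10967′; 87 + 37.10967/60 = 87.6184944
  hemisphere S, so the sign is −
  Longitude: 54′ + 30″ = 54.50000′; 18 + 54.50000/60 = 18.9083333
  hemisphere W, so the sign is −

1. 29.030556, -93.233333
2. 46.343203, 42.676667
3. -27.754786, -26.620528
4. -87.618494, -18.908333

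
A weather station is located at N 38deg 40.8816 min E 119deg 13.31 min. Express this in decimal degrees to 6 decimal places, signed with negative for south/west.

Lat: 38 + 40.8816/60 = 38.6813600
N → positive
λ: 13.31′ = 0.221833°; total 119.2218333
E ⇒ keep positive

38.681360, 119.221833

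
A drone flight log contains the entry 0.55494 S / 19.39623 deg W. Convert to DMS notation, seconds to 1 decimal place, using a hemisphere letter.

φ: 0.554940 × 60 = 33.29640′ → 33′, remainder × 60 = 17.784″
Longitude: 0.396230 × 60 = 23.77380′ → 23′, remainder × 60 = 46.428″

0°33′17.8″ S, 19°23′46.4″ W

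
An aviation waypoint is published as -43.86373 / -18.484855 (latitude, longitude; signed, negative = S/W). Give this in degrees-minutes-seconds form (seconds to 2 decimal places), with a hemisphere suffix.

43°51′49.43″ S, 18°29′5.48″ W

Latitude is negative → S; |value| = 43.863730
Lat: whole degrees 43; 51.82380′ → 51′ and 49.4280″
Longitude is negative → W; |value| = 18.484855
Longitude: 0.484855 × 60 = 29.09130′ → 29′, remainder × 60 = 5.4780″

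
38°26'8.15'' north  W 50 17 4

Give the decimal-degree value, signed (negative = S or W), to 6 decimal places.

φ: 38 + 26/60 + 8.15/3600 = 38.4355972
N → positive
Longitude: 50° + 17/60 + 4/3600 = 50 + 0.283333 + 0.001111 = 50.2844444
hemisphere W, so the sign is −

38.435597, -50.284444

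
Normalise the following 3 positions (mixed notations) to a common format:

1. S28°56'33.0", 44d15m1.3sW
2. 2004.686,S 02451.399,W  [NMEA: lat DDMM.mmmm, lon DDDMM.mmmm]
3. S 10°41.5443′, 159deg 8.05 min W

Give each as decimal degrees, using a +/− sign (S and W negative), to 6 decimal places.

Point 1:
  φ: 56′ + 33″ = 56.55000′; 28 + 56.55000/60 = 28.9425000
  S ⇒ negate
  Lon: 44° + 15/60 + 1.3/3600 = 44 + 0.250000 + 0.000361 = 44.2503611
  hemisphere W, so the sign is −
Point 2:
  Latitude: split at 2 digits → 20° and 4.686′; 20 + 4.686/60 = 20.0781000
  S → negative
  λ: degrees = first 3 digits = 24, minutes = 51.399; 24 + 51.399/60 = 24.8566500
  W ⇒ negate
Point 3:
  Lat: 41.5443′ = 0.692405°; total 10.6924050
  S ⇒ negate
  Longitude: 8.05′ = 0.134167°; total 159.1341667
  hemisphere W, so the sign is −

1. -28.942500, -44.250361
2. -20.078100, -24.856650
3. -10.692405, -159.134167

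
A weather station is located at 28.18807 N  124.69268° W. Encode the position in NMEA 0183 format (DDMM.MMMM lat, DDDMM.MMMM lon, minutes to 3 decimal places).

Latitude: fractional part 0.188070 → 11.28420 minutes
Longitude: fractional part 0.692680 → 41.56080 minutes

2811.284,N / 12441.561,W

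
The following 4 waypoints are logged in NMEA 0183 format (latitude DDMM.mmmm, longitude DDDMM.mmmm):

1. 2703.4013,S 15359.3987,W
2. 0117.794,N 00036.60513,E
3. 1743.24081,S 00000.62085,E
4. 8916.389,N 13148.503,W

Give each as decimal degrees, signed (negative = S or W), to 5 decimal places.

1. -27.05669, -153.98998
2. 1.29657, 0.61009
3. -17.72068, 0.01035
4. 89.27315, -131.80838

Point 1:
  Lat: split at 2 digits → 27° and 3.4013′; 27 + 3.4013/60 = 27.056688
  hemisphere S, so the sign is −
  Longitude: degrees = first 3 digits = 153, minutes = 59.3987; 153 + 59.3987/60 = 153.989978
  W → negative
Point 2:
  Latitude: degrees = first 2 digits = 1, minutes = 17.794; 1 + 17.794/60 = 1.296567
  N → positive
  λ: split at 3 digits → 000° and 36.60513′; 0 + 36.60513/60 = 0.610086
  E ⇒ keep positive
Point 3:
  Lat: split at 2 digits → 17° and 43.24081′; 17 + 43.24081/60 = 17.720680
  S → negative
  λ: degrees = first 3 digits = 0, minutes = 0.62085; 0 + 0.62085/60 = 0.010348
  E ⇒ keep positive
Point 4:
  Lat: degrees = first 2 digits = 89, minutes = 16.389; 89 + 16.389/60 = 89.273150
  N ⇒ keep positive
  Longitude: degrees = first 3 digits = 131, minutes = 48.503; 131 + 48.503/60 = 131.808383
  W → negative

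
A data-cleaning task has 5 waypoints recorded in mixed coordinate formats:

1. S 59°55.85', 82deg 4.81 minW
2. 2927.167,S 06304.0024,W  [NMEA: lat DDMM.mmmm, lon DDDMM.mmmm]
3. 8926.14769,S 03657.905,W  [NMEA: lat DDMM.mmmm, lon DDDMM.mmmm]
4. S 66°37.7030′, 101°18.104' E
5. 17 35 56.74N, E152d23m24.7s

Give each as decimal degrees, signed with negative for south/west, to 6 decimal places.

Point 1:
  Latitude: 59 + 55.85/60 = 59.9308333
  S → negative
  Lon: 82 + 4.81/60 = 82.0801667
  W ⇒ negate
Point 2:
  φ: split at 2 digits → 29° and 27.167′; 29 + 27.167/60 = 29.4527833
  S → negative
  Lon: split at 3 digits → 063° and 4.0024′; 63 + 4.0024/60 = 63.0667067
  W → negative
Point 3:
  φ: degrees = first 2 digits = 89, minutes = 26.14769; 89 + 26.14769/60 = 89.4357948
  hemisphere S, so the sign is −
  Lon: degrees = first 3 digits = 36, minutes = 57.905; 36 + 57.905/60 = 36.9650833
  hemisphere W, so the sign is −
Point 4:
  Lat: 66 + 37.703/60 = 66.6283833
  hemisphere S, so the sign is −
  λ: 101 + 18.104/60 = 101.3017333
  E → positive
Point 5:
  φ: 17° + 35/60 + 56.74/3600 = 17 + 0.583333 + 0.015761 = 17.5990944
  N ⇒ keep positive
  Longitude: 23′ + 24.7″ = 23.41167′; 152 + 23.41167/60 = 152.3901944
  E → positive

1. -59.930833, -82.080167
2. -29.452783, -63.066707
3. -89.435795, -36.965083
4. -66.628383, 101.301733
5. 17.599094, 152.390194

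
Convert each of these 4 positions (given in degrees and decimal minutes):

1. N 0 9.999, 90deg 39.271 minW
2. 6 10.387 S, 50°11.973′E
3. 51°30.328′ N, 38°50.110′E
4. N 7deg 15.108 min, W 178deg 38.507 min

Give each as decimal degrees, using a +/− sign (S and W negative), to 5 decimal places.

1. 0.16665, -90.65452
2. -6.17312, 50.19955
3. 51.50547, 38.83517
4. 7.25180, -178.64178

Point 1:
  Latitude: 0 + 9.999/60 = 0.166650
  N ⇒ keep positive
  λ: 90 + 39.271/60 = 90.654517
  hemisphere W, so the sign is −
Point 2:
  Lat: 6 + 10.387/60 = 6.173117
  S → negative
  λ: 50 + 11.973/60 = 50.199550
  E ⇒ keep positive
Point 3:
  Latitude: 30.328′ = 0.505467°; total 51.505467
  N ⇒ keep positive
  λ: 38 + 50.11/60 = 38.835167
  E → positive
Point 4:
  Latitude: 15.108′ = 0.251800°; total 7.251800
  N ⇒ keep positive
  Lon: 38.507′ = 0.641783°; total 178.641783
  hemisphere W, so the sign is −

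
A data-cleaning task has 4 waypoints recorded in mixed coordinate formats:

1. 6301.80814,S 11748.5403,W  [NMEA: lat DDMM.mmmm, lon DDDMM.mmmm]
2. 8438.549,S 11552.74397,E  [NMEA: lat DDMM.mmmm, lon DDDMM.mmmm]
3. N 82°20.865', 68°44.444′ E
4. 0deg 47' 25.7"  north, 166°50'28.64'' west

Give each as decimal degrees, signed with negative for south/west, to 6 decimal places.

Point 1:
  φ: degrees = first 2 digits = 63, minutes = 1.80814; 63 + 1.80814/60 = 63.0301357
  S → negative
  λ: degrees = first 3 digits = 117, minutes = 48.5403; 117 + 48.5403/60 = 117.8090050
  W ⇒ negate
Point 2:
  φ: degrees = first 2 digits = 84, minutes = 38.549; 84 + 38.549/60 = 84.6424833
  hemisphere S, so the sign is −
  Lon: degrees = first 3 digits = 115, minutes = 52.74397; 115 + 52.74397/60 = 115.8790662
  E ⇒ keep positive
Point 3:
  Latitude: 20.865′ = 0.347750°; total 82.3477500
  N ⇒ keep positive
  Lon: 44.444′ = 0.740733°; total 68.7407333
  E ⇒ keep positive
Point 4:
  φ: 0 + 47/60 + 25.7/3600 = 0.7904722
  N ⇒ keep positive
  λ: 166° + 50/60 + 28.64/3600 = 166 + 0.833333 + 0.007956 = 166.8412889
  W → negative

1. -63.030136, -117.809005
2. -84.642483, 115.879066
3. 82.347750, 68.740733
4. 0.790472, -166.841289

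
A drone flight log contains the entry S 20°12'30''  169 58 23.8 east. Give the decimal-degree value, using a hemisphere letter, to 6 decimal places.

Latitude: 20° + 12/60 + 30/3600 = 20 + 0.200000 + 0.008333 = 20.2083333
λ: 169 + 58/60 + 23.8/3600 = 169.9732778

20.208333° S, 169.973278° E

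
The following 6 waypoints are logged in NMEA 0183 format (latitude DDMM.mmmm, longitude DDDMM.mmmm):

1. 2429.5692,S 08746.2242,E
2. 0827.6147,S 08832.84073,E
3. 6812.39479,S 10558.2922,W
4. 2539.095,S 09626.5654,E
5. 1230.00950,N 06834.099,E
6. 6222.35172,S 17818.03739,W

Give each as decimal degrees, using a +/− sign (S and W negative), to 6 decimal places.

1. -24.492820, 87.770403
2. -8.460245, 88.547346
3. -68.206580, -105.971537
4. -25.651583, 96.442757
5. 12.500158, 68.568317
6. -62.372529, -178.300623

Point 1:
  Latitude: split at 2 digits → 24° and 29.5692′; 24 + 29.5692/60 = 24.4928200
  S ⇒ negate
  Longitude: degrees = first 3 digits = 87, minutes = 46.2242; 87 + 46.2242/60 = 87.7704033
  E ⇒ keep positive
Point 2:
  Lat: degrees = first 2 digits = 8, minutes = 27.6147; 8 + 27.6147/60 = 8.4602450
  S ⇒ negate
  λ: degrees = first 3 digits = 88, minutes = 32.84073; 88 + 32.84073/60 = 88.5473455
  E → positive
Point 3:
  φ: split at 2 digits → 68° and 12.39479′; 68 + 12.39479/60 = 68.2065798
  hemisphere S, so the sign is −
  Lon: degrees = first 3 digits = 105, minutes = 58.2922; 105 + 58.2922/60 = 105.9715367
  W → negative
Point 4:
  Latitude: degrees = first 2 digits = 25, minutes = 39.095; 25 + 39.095/60 = 25.6515833
  hemisphere S, so the sign is −
  Longitude: degrees = first 3 digits = 96, minutes = 26.5654; 96 + 26.5654/60 = 96.4427567
  E → positive
Point 5:
  φ: split at 2 digits → 12° and 30.0095′; 12 + 30.0095/60 = 12.5001583
  N ⇒ keep positive
  Longitude: degrees = first 3 digits = 68, minutes = 34.099; 68 + 34.099/60 = 68.5683167
  E → positive
Point 6:
  φ: split at 2 digits → 62° and 22.35172′; 62 + 22.35172/60 = 62.3725287
  S ⇒ negate
  λ: split at 3 digits → 178° and 18.03739′; 178 + 18.03739/60 = 178.3006232
  W → negative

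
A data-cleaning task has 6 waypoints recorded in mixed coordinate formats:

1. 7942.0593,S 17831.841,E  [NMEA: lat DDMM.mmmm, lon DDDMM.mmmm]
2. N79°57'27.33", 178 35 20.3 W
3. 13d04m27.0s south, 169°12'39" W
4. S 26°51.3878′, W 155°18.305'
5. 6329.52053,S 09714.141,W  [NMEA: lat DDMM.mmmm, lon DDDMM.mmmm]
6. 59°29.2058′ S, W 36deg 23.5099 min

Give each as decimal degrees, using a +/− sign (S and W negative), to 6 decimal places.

1. -79.700988, 178.530683
2. 79.957592, -178.588972
3. -13.074167, -169.210833
4. -26.856463, -155.305083
5. -63.492009, -97.235683
6. -59.486763, -36.391832

Point 1:
  φ: degrees = first 2 digits = 79, minutes = 42.0593; 79 + 42.0593/60 = 79.7009883
  S → negative
  Longitude: degrees = first 3 digits = 178, minutes = 31.841; 178 + 31.841/60 = 178.5306833
  E → positive
Point 2:
  Latitude: 79° + 57/60 + 27.33/3600 = 79 + 0.950000 + 0.007592 = 79.9575917
  N → positive
  λ: 35′ + 20.3″ = 35.33833′; 178 + 35.33833/60 = 178.5889722
  W ⇒ negate
Point 3:
  Lat: 13 + 4/60 + 27/3600 = 13.0741667
  S ⇒ negate
  Longitude: 12′ + 39″ = 12.65000′; 169 + 12.65000/60 = 169.2108333
  W ⇒ negate
Point 4:
  Lat: 26 + 51.3878/60 = 26.8564633
  S ⇒ negate
  λ: 155 + 18.305/60 = 155.3050833
  W → negative
Point 5:
  Lat: degrees = first 2 digits = 63, minutes = 29.52053; 63 + 29.52053/60 = 63.4920088
  S → negative
  λ: split at 3 digits → 097° and 14.141′; 97 + 14.141/60 = 97.2356833
  W → negative
Point 6:
  φ: 59 + 29.2058/60 = 59.4867633
  S → negative
  λ: 36 + 23.5099/60 = 36.3918317
  W → negative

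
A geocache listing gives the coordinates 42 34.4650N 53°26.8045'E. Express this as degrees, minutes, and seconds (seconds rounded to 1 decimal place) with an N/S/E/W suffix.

Lat: fractional minutes 0.46500 × 60 = 27.900″
Lon: fractional minutes 0.80450 × 60 = 48.270″

42°34′27.9″ N, 53°26′48.3″ E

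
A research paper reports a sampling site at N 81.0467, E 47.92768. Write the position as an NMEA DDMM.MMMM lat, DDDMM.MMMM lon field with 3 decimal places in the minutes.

φ: 81° + 0.046700 × 60 = 81° 2.80200′
λ: minutes = (47.927680 − 47) × 60 = 55.66080

8102.802,N / 04755.661,E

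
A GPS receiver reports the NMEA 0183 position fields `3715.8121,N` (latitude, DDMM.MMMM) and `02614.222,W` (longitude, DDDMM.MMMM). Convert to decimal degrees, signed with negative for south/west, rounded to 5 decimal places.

φ: split at 2 digits → 37° and 15.8121′; 37 + 15.8121/60 = 37.263535
N → positive
Longitude: degrees = first 3 digits = 26, minutes = 14.222; 26 + 14.222/60 = 26.237033
hemisphere W, so the sign is −

37.26354, -26.23703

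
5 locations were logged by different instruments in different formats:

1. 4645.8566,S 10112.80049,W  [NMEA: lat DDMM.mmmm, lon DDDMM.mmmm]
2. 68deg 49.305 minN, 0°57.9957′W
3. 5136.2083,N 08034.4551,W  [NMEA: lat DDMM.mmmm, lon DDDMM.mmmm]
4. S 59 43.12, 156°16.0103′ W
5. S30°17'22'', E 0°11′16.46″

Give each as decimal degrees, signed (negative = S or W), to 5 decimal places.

1. -46.76428, -101.21334
2. 68.82175, -0.96660
3. 51.60347, -80.57425
4. -59.71867, -156.26684
5. -30.28944, 0.18791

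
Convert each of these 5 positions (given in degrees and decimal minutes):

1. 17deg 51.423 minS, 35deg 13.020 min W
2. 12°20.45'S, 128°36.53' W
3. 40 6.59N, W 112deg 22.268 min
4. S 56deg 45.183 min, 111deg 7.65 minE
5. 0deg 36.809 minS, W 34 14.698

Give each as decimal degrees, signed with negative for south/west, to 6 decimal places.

Point 1:
  φ: 17 + 51.423/60 = 17.8570500
  S → negative
  Longitude: 35 + 13.02/60 = 35.2170000
  hemisphere W, so the sign is −
Point 2:
  Lat: 12 + 20.45/60 = 12.3408333
  S → negative
  λ: 36.53′ = 0.608833°; total 128.6088333
  hemisphere W, so the sign is −
Point 3:
  φ: 6.59′ = 0.109833°; total 40.1098333
  N → positive
  Lon: 22.268′ = 0.371133°; total 112.3711333
  W → negative
Point 4:
  Lat: 45.183′ = 0.753050°; total 56.7530500
  S ⇒ negate
  Lon: 7.65′ = 0.127500°; total 111.1275000
  E ⇒ keep positive
Point 5:
  φ: 36.809′ = 0.613483°; total 0.6134833
  S → negative
  Lon: 14.698′ = 0.244967°; total 34.2449667
  W → negative

1. -17.857050, -35.217000
2. -12.340833, -128.608833
3. 40.109833, -112.371133
4. -56.753050, 111.127500
5. -0.613483, -34.244967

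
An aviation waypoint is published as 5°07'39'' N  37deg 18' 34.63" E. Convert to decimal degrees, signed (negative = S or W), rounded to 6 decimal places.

Lat: 7′ + 39″ = 7.65000′; 5 + 7.65000/60 = 5.1275000
N ⇒ keep positive
λ: 18′ + 34.63″ = 18.57717′; 37 + 18.57717/60 = 37.3096194
E ⇒ keep positive

5.127500, 37.309619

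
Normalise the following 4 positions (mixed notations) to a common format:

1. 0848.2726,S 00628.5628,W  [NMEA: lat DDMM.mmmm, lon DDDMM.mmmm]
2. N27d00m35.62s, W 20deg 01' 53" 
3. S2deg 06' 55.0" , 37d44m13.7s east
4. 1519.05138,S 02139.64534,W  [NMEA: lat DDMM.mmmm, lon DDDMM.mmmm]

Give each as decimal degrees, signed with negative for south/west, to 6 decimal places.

Point 1:
  Latitude: degrees = first 2 digits = 8, minutes = 48.2726; 8 + 48.2726/60 = 8.8045433
  S ⇒ negate
  Longitude: split at 3 digits → 006° and 28.5628′; 6 + 28.5628/60 = 6.4760467
  hemisphere W, so the sign is −
Point 2:
  Lat: 27 + 0/60 + 35.62/3600 = 27.0098944
  N ⇒ keep positive
  λ: 1′ + 53″ = 1.88333′; 20 + 1.88333/60 = 20.0313889
  W → negative
Point 3:
  Lat: 2 + 6/60 + 55/3600 = 2.1152778
  S ⇒ negate
  Longitude: 44′ + 13.7″ = 44.22833′; 37 + 44.22833/60 = 37.7371389
  E → positive
Point 4:
  φ: degrees = first 2 digits = 15, minutes = 19.05138; 15 + 19.05138/60 = 15.3175230
  S ⇒ negate
  Lon: split at 3 digits → 021° and 39.64534′; 21 + 39.64534/60 = 21.6607557
  W ⇒ negate

1. -8.804543, -6.476047
2. 27.009894, -20.031389
3. -2.115278, 37.737139
4. -15.317523, -21.660756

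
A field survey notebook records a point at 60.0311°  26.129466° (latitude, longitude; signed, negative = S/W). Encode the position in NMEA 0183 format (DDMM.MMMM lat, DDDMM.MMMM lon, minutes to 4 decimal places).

φ: 60° + 0.031100 × 60 = 60° 1.866000′
Longitude: 26° + 0.129466 × 60 = 26° 7.767960′

6001.8660,N / 02607.7680,E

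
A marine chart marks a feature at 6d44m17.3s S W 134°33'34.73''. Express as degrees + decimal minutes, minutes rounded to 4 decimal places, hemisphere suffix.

φ: seconds/60 = 0.28833; minutes = 44 + 0.28833 = 44.288333
Lon: 33 + 34.73/60 = 33.578833′

6° 44.2883′ S, 134° 33.5788′ W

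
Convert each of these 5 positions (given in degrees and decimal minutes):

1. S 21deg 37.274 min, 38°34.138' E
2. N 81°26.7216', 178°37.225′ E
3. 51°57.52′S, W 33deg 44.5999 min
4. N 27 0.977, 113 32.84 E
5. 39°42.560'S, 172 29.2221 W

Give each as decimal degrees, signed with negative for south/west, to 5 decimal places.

Point 1:
  φ: 21 + 37.274/60 = 21.621233
  S ⇒ negate
  Lon: 34.138′ = 0.568967°; total 38.568967
  E → positive
Point 2:
  Latitude: 81 + 26.7216/60 = 81.445360
  N → positive
  Lon: 37.225′ = 0.620417°; total 178.620417
  E ⇒ keep positive
Point 3:
  Lat: 57.52′ = 0.958667°; total 51.958667
  hemisphere S, so the sign is −
  Longitude: 33 + 44.5999/60 = 33.743332
  W → negative
Point 4:
  Lat: 0.977′ = 0.016283°; total 27.016283
  N ⇒ keep positive
  λ: 32.84′ = 0.547333°; total 113.547333
  E ⇒ keep positive
Point 5:
  Lat: 42.56′ = 0.709333°; total 39.709333
  S ⇒ negate
  λ: 172 + 29.2221/60 = 172.487035
  hemisphere W, so the sign is −

1. -21.62123, 38.56897
2. 81.44536, 178.62042
3. -51.95867, -33.74333
4. 27.01628, 113.54733
5. -39.70933, -172.48704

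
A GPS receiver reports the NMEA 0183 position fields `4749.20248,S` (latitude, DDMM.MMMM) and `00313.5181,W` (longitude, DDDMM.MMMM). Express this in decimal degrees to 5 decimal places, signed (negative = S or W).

-47.82004, -3.22530

φ: degrees = first 2 digits = 47, minutes = 49.20248; 47 + 49.20248/60 = 47.820041
S → negative
λ: split at 3 digits → 003° and 13.5181′; 3 + 13.5181/60 = 3.225302
W ⇒ negate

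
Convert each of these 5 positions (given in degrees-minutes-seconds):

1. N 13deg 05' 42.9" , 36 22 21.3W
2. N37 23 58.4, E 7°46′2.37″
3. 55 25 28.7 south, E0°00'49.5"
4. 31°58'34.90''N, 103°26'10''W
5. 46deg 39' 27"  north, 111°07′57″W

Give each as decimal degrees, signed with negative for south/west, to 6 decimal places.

1. 13.095250, -36.372583
2. 37.399556, 7.767325
3. -55.424639, 0.013750
4. 31.976361, -103.436111
5. 46.657500, -111.132500

Point 1:
  Latitude: 5′ + 42.9″ = 5.71500′; 13 + 5.71500/60 = 13.0952500
  N ⇒ keep positive
  Longitude: 36 + 22/60 + 21.3/3600 = 36.3725833
  W → negative
Point 2:
  Latitude: 37 + 23/60 + 58.4/3600 = 37.3995556
  N → positive
  λ: 46′ + 2.37″ = 46.03950′; 7 + 46.03950/60 = 7.7673250
  E ⇒ keep positive
Point 3:
  Latitude: 25′ + 28.7″ = 25.47833′; 55 + 25.47833/60 = 55.4246389
  S → negative
  Lon: 0′ + 49.5″ = 0.82500′; 0 + 0.82500/60 = 0.0137500
  E → positive
Point 4:
  Lat: 31° + 58/60 + 34.9/3600 = 31 + 0.966667 + 0.009694 = 31.9763611
  N → positive
  Lon: 103° + 26/60 + 10/3600 = 103 + 0.433333 + 0.002778 = 103.4361111
  W ⇒ negate
Point 5:
  φ: 46 + 39/60 + 27/3600 = 46.6575000
  N → positive
  λ: 111 + 7/60 + 57/3600 = 111.1325000
  hemisphere W, so the sign is −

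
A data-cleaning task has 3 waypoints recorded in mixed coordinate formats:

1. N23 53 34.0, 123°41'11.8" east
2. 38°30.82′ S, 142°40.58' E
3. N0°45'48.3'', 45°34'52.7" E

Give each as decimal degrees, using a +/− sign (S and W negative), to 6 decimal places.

1. 23.892778, 123.686611
2. -38.513667, 142.676333
3. 0.763417, 45.581306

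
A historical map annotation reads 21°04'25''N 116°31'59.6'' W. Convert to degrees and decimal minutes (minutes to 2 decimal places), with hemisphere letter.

21° 4.42′ N, 116° 31.99′ W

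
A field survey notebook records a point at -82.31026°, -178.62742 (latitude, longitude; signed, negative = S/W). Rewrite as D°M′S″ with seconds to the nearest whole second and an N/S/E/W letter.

82°18′37″ S, 178°37′39″ W

Latitude is negative → S; |value| = 82.310260
φ: whole degrees 82; 18.61560′ → 18′ and 36.94″
Longitude is negative → W; |value| = 178.627420
λ: 0.627420° → 37.64520′; 0.64520 × 60 = 38.71″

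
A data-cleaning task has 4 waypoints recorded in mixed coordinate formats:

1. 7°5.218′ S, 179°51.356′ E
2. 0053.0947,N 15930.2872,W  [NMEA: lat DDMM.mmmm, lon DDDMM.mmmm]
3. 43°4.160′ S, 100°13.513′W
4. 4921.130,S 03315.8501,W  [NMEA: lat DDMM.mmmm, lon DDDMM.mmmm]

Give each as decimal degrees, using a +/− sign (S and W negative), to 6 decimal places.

1. -7.086967, 179.855933
2. 0.884912, -159.504787
3. -43.069333, -100.225217
4. -49.352167, -33.264168

Point 1:
  Latitude: 5.218′ = 0.086967°; total 7.0869667
  S ⇒ negate
  λ: 51.356′ = 0.855933°; total 179.8559333
  E → positive
Point 2:
  φ: split at 2 digits → 00° and 53.0947′; 0 + 53.0947/60 = 0.8849117
  N → positive
  Longitude: split at 3 digits → 159° and 30.2872′; 159 + 30.2872/60 = 159.5047867
  hemisphere W, so the sign is −
Point 3:
  Latitude: 43 + 4.16/60 = 43.0693333
  S → negative
  Longitude: 100 + 13.513/60 = 100.2252167
  W → negative
Point 4:
  φ: split at 2 digits → 49° and 21.13′; 49 + 21.13/60 = 49.3521667
  S ⇒ negate
  Longitude: split at 3 digits → 033° and 15.8501′; 33 + 15.8501/60 = 33.2641683
  W ⇒ negate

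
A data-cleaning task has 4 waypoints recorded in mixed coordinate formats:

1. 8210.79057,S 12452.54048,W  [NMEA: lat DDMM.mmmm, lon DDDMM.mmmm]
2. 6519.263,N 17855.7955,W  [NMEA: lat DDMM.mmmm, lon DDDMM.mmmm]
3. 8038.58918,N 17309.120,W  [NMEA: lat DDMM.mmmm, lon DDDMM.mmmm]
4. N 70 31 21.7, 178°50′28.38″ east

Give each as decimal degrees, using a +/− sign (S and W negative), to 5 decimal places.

1. -82.17984, -124.87567
2. 65.32105, -178.92993
3. 80.64315, -173.15200
4. 70.52269, 178.84122

Point 1:
  Latitude: split at 2 digits → 82° and 10.79057′; 82 + 10.79057/60 = 82.179843
  S → negative
  λ: degrees = first 3 digits = 124, minutes = 52.54048; 124 + 52.54048/60 = 124.875675
  W ⇒ negate
Point 2:
  Latitude: split at 2 digits → 65° and 19.263′; 65 + 19.263/60 = 65.321050
  N ⇒ keep positive
  λ: split at 3 digits → 178° and 55.7955′; 178 + 55.7955/60 = 178.929925
  W ⇒ negate
Point 3:
  Lat: degrees = first 2 digits = 80, minutes = 38.58918; 80 + 38.58918/60 = 80.643153
  N ⇒ keep positive
  Lon: split at 3 digits → 173° and 9.12′; 173 + 9.12/60 = 173.152000
  hemisphere W, so the sign is −
Point 4:
  Latitude: 70 + 31/60 + 21.7/3600 = 70.522694
  N → positive
  Longitude: 178 + 50/60 + 28.38/3600 = 178.841217
  E ⇒ keep positive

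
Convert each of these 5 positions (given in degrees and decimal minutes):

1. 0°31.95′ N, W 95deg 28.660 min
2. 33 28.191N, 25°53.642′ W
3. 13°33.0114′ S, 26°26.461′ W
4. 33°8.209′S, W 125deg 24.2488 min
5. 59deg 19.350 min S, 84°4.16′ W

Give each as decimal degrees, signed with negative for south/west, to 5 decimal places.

1. 0.53250, -95.47767
2. 33.46985, -25.89403
3. -13.55019, -26.44102
4. -33.13682, -125.40415
5. -59.32250, -84.06933

Point 1:
  Latitude: 31.95′ = 0.532500°; total 0.532500
  N ⇒ keep positive
  λ: 28.66′ = 0.477667°; total 95.477667
  hemisphere W, so the sign is −
Point 2:
  φ: 33 + 28.191/60 = 33.469850
  N → positive
  Lon: 25 + 53.642/60 = 25.894033
  W ⇒ negate
Point 3:
  Latitude: 33.0114′ = 0.550190°; total 13.550190
  S ⇒ negate
  Lon: 26.461′ = 0.441017°; total 26.441017
  W → negative
Point 4:
  Latitude: 33 + 8.209/60 = 33.136817
  hemisphere S, so the sign is −
  Lon: 125 + 24.2488/60 = 125.404147
  hemisphere W, so the sign is −
Point 5:
  Latitude: 59 + 19.35/60 = 59.322500
  S → negative
  λ: 4.16′ = 0.069333°; total 84.069333
  hemisphere W, so the sign is −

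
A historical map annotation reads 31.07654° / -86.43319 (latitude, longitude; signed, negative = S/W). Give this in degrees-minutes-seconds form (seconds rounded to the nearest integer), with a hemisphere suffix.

31°04′36″ N, 86°25′59″ W

φ: 0.076540° → 4.59240′; 0.59240 × 60 = 35.54″
Longitude is negative → W; |value| = 86.433190
λ: 0.433190° → 25.99140′; 0.99140 × 60 = 59.48″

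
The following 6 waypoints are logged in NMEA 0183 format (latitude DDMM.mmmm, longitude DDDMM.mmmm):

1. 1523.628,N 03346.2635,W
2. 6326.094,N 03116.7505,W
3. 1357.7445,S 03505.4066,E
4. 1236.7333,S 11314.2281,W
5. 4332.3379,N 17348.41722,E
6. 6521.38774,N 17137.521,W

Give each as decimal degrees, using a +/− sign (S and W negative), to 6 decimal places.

1. 15.393800, -33.771058
2. 63.434900, -31.279175
3. -13.962408, 35.090110
4. -12.612222, -113.237135
5. 43.538965, 173.806954
6. 65.356462, -171.625350

Point 1:
  φ: degrees = first 2 digits = 15, minutes = 23.628; 15 + 23.628/60 = 15.3938000
  N → positive
  λ: degrees = first 3 digits = 33, minutes = 46.2635; 33 + 46.2635/60 = 33.7710583
  W → negative
Point 2:
  Latitude: degrees = first 2 digits = 63, minutes = 26.094; 63 + 26.094/60 = 63.4349000
  N → positive
  λ: degrees = first 3 digits = 31, minutes = 16.7505; 31 + 16.7505/60 = 31.2791750
  W → negative
Point 3:
  Latitude: degrees = first 2 digits = 13, minutes = 57.7445; 13 + 57.7445/60 = 13.9624083
  S ⇒ negate
  λ: split at 3 digits → 035° and 5.4066′; 35 + 5.4066/60 = 35.0901100
  E ⇒ keep positive
Point 4:
  Lat: split at 2 digits → 12° and 36.7333′; 12 + 36.7333/60 = 12.6122217
  hemisphere S, so the sign is −
  Lon: degrees = first 3 digits = 113, minutes = 14.2281; 113 + 14.2281/60 = 113.2371350
  W ⇒ negate
Point 5:
  φ: degrees = first 2 digits = 43, minutes = 32.3379; 43 + 32.3379/60 = 43.5389650
  N → positive
  λ: split at 3 digits → 173° and 48.41722′; 173 + 48.41722/60 = 173.8069537
  E → positive
Point 6:
  Lat: degrees = first 2 digits = 65, minutes = 21.38774; 65 + 21.38774/60 = 65.3564623
  N ⇒ keep positive
  Lon: split at 3 digits → 171° and 37.521′; 171 + 37.521/60 = 171.6253500
  W ⇒ negate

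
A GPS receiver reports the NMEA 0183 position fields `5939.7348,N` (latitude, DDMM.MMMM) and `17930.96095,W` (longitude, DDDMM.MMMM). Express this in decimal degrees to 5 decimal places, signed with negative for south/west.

Latitude: degrees = first 2 digits = 59, minutes = 39.7348; 59 + 39.7348/60 = 59.662247
N ⇒ keep positive
Longitude: split at 3 digits → 179° and 30.96095′; 179 + 30.96095/60 = 179.516016
W ⇒ negate

59.66225, -179.51602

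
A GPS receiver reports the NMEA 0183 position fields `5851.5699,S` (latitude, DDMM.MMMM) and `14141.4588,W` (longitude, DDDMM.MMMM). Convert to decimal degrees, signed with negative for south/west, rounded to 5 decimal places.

-58.85950, -141.69098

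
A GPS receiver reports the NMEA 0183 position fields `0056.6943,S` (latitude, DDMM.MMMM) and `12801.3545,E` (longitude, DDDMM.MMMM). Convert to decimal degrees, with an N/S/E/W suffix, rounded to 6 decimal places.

φ: split at 2 digits → 00° and 56.6943′; 0 + 56.6943/60 = 0.9449050
Lon: split at 3 digits → 128° and 1.3545′; 128 + 1.3545/60 = 128.0225750

0.944905° S, 128.022575° E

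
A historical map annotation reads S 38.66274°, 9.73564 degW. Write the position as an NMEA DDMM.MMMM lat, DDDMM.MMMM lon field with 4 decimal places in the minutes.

3839.7644,S / 00944.1384,W

φ: minutes = (38.662740 − 38) × 60 = 39.764400
Lon: minutes = (9.735640 − 9) × 60 = 44.138400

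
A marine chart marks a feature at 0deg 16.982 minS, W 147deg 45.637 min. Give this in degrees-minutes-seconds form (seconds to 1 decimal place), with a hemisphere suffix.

Lat: 16.98200′ → 16′ and 0.98200 × 60 = 58.920″
Lon: 45.63700′ → 45′ and 0.63700 × 60 = 38.220″

0°16′58.9″ S, 147°45′38.2″ W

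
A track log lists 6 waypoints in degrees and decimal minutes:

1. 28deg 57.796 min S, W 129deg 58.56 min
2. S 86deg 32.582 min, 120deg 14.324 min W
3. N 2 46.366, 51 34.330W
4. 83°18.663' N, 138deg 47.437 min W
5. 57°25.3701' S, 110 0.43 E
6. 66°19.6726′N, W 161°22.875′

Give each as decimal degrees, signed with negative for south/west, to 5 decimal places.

Point 1:
  φ: 28 + 57.796/60 = 28.963267
  S ⇒ negate
  Longitude: 129 + 58.56/60 = 129.976000
  W ⇒ negate
Point 2:
  Lat: 32.582′ = 0.543033°; total 86.543033
  S ⇒ negate
  Lon: 14.324′ = 0.238733°; total 120.238733
  hemisphere W, so the sign is −
Point 3:
  Latitude: 46.366′ = 0.772767°; total 2.772767
  N ⇒ keep positive
  Lon: 51 + 34.33/60 = 51.572167
  W → negative
Point 4:
  Latitude: 18.663′ = 0.311050°; total 83.311050
  N → positive
  Lon: 47.437′ = 0.790617°; total 138.790617
  hemisphere W, so the sign is −
Point 5:
  Latitude: 25.3701′ = 0.422835°; total 57.422835
  hemisphere S, so the sign is −
  Longitude: 110 + 0.43/60 = 110.007167
  E → positive
Point 6:
  φ: 66 + 19.6726/60 = 66.327877
  N ⇒ keep positive
  Lon: 22.875′ = 0.381250°; total 161.381250
  W ⇒ negate

1. -28.96327, -129.97600
2. -86.54303, -120.23873
3. 2.77277, -51.57217
4. 83.31105, -138.79062
5. -57.42284, 110.00717
6. 66.32788, -161.38125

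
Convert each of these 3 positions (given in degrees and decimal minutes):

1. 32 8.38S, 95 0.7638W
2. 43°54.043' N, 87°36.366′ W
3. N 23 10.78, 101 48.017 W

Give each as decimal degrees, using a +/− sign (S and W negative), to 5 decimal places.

Point 1:
  Latitude: 8.38′ = 0.139667°; total 32.139667
  hemisphere S, so the sign is −
  Lon: 0.7638′ = 0.012730°; total 95.012730
  hemisphere W, so the sign is −
Point 2:
  φ: 54.043′ = 0.900717°; total 43.900717
  N ⇒ keep positive
  Longitude: 87 + 36.366/60 = 87.606100
  hemisphere W, so the sign is −
Point 3:
  Latitude: 23 + 10.78/60 = 23.179667
  N ⇒ keep positive
  Lon: 101 + 48.017/60 = 101.800283
  W ⇒ negate

1. -32.13967, -95.01273
2. 43.90072, -87.60610
3. 23.17967, -101.80028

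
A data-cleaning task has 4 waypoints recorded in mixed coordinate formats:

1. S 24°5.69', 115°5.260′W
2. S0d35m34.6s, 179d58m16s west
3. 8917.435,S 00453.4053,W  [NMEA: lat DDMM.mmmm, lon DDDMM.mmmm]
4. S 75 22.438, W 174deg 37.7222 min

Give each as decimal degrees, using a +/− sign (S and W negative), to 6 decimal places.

1. -24.094833, -115.087667
2. -0.592944, -179.971111
3. -89.290583, -4.890088
4. -75.373967, -174.628703

Point 1:
  φ: 24 + 5.69/60 = 24.0948333
  hemisphere S, so the sign is −
  Longitude: 115 + 5.26/60 = 115.0876667
  hemisphere W, so the sign is −
Point 2:
  Lat: 35′ + 34.6″ = 35.57667′; 0 + 35.57667/60 = 0.5929444
  S ⇒ negate
  Longitude: 58′ + 16″ = 58.26667′; 179 + 58.26667/60 = 179.9711111
  hemisphere W, so the sign is −
Point 3:
  Lat: split at 2 digits → 89° and 17.435′; 89 + 17.435/60 = 89.2905833
  hemisphere S, so the sign is −
  Lon: split at 3 digits → 004° and 53.4053′; 4 + 53.4053/60 = 4.8900883
  hemisphere W, so the sign is −
Point 4:
  Latitude: 22.438′ = 0.373967°; total 75.3739667
  S → negative
  λ: 37.7222′ = 0.628703°; total 174.6287033
  W ⇒ negate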